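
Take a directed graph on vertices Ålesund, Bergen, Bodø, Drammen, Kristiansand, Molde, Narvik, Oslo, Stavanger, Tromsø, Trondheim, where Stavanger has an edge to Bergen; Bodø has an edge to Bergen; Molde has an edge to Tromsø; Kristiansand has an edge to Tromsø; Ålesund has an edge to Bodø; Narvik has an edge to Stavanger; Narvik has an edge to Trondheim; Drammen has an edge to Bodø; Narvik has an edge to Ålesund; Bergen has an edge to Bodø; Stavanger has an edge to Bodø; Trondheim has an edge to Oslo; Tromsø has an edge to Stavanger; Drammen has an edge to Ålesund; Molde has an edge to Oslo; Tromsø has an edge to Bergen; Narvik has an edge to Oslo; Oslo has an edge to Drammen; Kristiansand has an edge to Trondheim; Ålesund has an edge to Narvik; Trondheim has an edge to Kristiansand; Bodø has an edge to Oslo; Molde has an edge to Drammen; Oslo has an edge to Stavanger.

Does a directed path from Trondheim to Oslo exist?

Explore from Trondheim.
Distance 1: reach Kristiansand, Oslo.
Found Oslo.

Yes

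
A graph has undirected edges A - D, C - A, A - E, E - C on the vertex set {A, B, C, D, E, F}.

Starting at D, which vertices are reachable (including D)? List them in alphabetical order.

A, C, D, E

Start at D.
Its neighbours: A.
Then their neighbours: C, E.
Nothing further is reachable.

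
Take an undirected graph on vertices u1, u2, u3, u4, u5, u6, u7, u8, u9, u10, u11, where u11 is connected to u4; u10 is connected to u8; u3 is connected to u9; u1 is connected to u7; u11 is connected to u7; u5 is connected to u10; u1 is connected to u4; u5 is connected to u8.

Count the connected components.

From u1: component {u1, u4, u7, u11}.
From u2: component {u2}.
From u3: component {u3, u9}.
From u5: component {u5, u8, u10}.
From u6: component {u6}.
That's 5 components.

5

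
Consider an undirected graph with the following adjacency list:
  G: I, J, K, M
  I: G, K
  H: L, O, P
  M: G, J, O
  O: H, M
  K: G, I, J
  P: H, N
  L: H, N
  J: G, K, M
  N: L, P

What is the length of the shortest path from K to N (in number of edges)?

6

Distance 0: K.
Distance 1: G, I, J.
Distance 2: M.
Distance 3: O.
Distance 4: H.
Distance 5: L, P.
Distance 6: N — contains N.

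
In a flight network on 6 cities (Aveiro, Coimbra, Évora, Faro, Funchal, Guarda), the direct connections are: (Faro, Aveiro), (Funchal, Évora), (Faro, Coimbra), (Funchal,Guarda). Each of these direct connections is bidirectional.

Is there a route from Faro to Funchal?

No

Explore from Faro.
Distance 1: reach Aveiro, Coimbra.
The search is exhausted without reaching Funchal; it lies in a different component.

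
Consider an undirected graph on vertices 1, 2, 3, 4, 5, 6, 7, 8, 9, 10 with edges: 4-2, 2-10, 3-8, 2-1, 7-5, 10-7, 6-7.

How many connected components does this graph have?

3

From 1: component {1, 2, 4, 5, 6, 7, 10}.
From 3: component {3, 8}.
From 9: component {9}.
That's 3 components.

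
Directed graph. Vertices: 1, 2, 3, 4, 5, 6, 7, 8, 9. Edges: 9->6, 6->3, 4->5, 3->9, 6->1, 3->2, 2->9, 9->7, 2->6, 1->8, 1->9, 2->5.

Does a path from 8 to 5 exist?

8 has no outgoing edges, so nothing is reachable from it.

No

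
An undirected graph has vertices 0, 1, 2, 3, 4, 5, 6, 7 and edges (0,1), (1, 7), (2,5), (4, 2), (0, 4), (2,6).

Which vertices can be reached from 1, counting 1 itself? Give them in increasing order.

0, 1, 2, 4, 5, 6, 7

Start at 1.
Its neighbours: 0, 7.
Then their neighbours: 4.
Then next layer: 2.
Then next layer: 5, 6.
Nothing further is reachable.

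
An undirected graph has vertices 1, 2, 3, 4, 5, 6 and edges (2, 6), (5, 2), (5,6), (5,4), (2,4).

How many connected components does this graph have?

3

From 1: component {1}.
From 2: component {2, 4, 5, 6}.
From 3: component {3}.
That's 3 components.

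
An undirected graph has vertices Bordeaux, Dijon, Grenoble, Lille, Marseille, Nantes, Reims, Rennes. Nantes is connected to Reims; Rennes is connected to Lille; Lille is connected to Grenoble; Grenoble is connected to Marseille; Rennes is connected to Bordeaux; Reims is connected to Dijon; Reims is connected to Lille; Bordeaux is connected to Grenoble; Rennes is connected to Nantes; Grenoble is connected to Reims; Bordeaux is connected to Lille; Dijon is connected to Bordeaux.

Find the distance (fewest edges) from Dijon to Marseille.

Distance 0: Dijon.
Distance 1: Bordeaux, Reims.
Distance 2: Grenoble, Lille, Nantes, Rennes.
Distance 3: Marseille — contains Marseille.

3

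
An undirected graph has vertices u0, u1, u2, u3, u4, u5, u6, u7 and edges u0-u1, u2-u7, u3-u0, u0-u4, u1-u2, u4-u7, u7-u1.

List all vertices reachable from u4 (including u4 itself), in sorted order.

u0, u1, u2, u3, u4, u7

Start at u4.
Its neighbours: u0, u7.
Then their neighbours: u1, u2, u3.
Nothing further is reachable.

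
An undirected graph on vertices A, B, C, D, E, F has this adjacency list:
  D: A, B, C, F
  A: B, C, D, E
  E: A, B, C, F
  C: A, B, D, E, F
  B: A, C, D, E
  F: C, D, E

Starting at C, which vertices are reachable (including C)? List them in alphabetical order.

Start at C.
Its neighbours: A, B, D, E, F.
Every vertex is now reached.

A, B, C, D, E, F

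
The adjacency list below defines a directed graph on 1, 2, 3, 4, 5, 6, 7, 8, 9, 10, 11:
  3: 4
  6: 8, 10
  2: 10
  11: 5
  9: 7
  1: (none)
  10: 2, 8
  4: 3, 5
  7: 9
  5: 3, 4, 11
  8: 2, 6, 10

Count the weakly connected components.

From 1: component {1}.
From 2: component {2, 6, 8, 10}.
From 3: component {3, 4, 5, 11}.
From 7: component {7, 9}.
That's 4 components.

4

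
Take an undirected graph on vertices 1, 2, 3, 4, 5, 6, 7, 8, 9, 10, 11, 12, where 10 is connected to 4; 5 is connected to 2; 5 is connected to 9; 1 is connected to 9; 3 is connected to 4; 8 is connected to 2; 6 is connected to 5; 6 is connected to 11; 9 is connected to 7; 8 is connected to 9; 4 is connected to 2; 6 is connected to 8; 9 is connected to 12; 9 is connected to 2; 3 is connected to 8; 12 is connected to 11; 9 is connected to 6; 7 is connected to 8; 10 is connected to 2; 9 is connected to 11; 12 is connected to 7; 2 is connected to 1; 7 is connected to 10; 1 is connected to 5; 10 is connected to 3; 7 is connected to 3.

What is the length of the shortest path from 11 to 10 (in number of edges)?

3

Distance 0: 11.
Distance 1: 6, 9, 12.
Distance 2: 1, 2, 5, 7, 8.
Distance 3: 3, 4, 10 — contains 10.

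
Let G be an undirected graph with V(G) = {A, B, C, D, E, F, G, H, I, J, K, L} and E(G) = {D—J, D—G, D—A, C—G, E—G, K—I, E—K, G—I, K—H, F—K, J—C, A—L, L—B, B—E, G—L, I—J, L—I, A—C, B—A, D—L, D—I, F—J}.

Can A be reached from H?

Explore from H.
Distance 1: reach K.
Distance 2: reach E, F, I.
Distance 3: reach B, D, G, J, L.
Distance 4: reach A, C.
Found A.

Yes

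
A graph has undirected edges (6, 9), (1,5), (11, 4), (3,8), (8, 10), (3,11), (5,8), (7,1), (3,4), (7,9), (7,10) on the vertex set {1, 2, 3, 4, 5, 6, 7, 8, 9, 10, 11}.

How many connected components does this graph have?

From 1: component {1, 3, 4, 5, 6, 7, 8, 9, 10, 11}.
From 2: component {2}.
That's 2 components.

2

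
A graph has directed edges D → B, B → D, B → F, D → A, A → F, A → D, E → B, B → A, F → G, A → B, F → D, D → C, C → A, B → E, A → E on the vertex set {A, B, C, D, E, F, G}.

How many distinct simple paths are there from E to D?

E→B→A→D
E→B→A→F→D
E→B→D
E→B→F→D

4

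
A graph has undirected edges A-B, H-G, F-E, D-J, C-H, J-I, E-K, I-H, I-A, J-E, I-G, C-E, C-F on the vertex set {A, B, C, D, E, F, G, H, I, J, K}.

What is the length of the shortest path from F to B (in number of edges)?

5

Distance 0: F.
Distance 1: C, E.
Distance 2: H, J, K.
Distance 3: D, G, I.
Distance 4: A.
Distance 5: B — contains B.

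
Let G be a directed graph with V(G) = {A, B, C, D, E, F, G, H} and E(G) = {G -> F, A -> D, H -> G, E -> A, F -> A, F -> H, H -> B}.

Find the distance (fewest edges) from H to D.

4

Distance 0: H.
Distance 1: B, G.
Distance 2: F.
Distance 3: A.
Distance 4: D — contains D.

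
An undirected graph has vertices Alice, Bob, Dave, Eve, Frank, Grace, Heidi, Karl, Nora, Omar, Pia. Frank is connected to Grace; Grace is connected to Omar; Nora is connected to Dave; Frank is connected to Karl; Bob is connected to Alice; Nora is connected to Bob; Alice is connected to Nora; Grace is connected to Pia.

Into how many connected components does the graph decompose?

From Alice: component {Alice, Bob, Dave, Nora}.
From Eve: component {Eve}.
From Frank: component {Frank, Grace, Karl, Omar, Pia}.
From Heidi: component {Heidi}.
That's 4 components.

4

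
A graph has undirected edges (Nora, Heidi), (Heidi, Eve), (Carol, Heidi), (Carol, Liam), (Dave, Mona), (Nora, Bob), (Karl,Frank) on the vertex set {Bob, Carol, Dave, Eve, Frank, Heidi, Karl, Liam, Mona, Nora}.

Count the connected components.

3

From Bob: component {Bob, Carol, Eve, Heidi, Liam, Nora}.
From Dave: component {Dave, Mona}.
From Frank: component {Frank, Karl}.
That's 3 components.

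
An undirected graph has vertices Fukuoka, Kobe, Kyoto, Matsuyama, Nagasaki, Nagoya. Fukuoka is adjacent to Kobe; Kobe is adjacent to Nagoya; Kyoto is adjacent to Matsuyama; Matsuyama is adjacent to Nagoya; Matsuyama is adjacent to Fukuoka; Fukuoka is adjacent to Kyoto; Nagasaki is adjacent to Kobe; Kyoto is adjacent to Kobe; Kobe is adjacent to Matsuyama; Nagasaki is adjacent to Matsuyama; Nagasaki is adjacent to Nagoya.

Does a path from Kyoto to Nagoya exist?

Yes

Explore from Kyoto.
Distance 1: reach Fukuoka, Kobe, Matsuyama.
Distance 2: reach Nagasaki, Nagoya.
Found Nagoya.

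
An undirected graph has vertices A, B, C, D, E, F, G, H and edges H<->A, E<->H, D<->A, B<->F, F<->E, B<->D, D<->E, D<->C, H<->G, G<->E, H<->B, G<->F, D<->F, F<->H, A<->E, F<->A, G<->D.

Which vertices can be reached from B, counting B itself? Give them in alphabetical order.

Start at B.
Its neighbours: D, F, H.
Then their neighbours: A, C, E, G.
Every vertex is now reached.

A, B, C, D, E, F, G, H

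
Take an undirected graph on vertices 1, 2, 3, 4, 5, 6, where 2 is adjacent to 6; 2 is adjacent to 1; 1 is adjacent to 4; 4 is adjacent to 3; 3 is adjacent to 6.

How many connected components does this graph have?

From 1: component {1, 2, 3, 4, 6}.
From 5: component {5}.
That's 2 components.

2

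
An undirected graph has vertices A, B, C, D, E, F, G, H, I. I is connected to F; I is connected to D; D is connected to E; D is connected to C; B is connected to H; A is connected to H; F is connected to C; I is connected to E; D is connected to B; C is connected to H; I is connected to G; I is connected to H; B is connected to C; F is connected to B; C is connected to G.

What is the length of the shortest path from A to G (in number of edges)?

3

Distance 0: A.
Distance 1: H.
Distance 2: B, C, I.
Distance 3: D, E, F, G — contains G.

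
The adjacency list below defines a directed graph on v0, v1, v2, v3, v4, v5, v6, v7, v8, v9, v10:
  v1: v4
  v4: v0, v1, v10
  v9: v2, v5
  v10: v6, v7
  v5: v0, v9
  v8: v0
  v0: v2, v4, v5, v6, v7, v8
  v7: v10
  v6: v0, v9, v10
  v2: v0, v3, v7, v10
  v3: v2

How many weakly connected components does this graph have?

1

From v0: component {v0, v1, v2, v3, v4, v5, v6, v7, v8, v9, v10}.
That's 1 component.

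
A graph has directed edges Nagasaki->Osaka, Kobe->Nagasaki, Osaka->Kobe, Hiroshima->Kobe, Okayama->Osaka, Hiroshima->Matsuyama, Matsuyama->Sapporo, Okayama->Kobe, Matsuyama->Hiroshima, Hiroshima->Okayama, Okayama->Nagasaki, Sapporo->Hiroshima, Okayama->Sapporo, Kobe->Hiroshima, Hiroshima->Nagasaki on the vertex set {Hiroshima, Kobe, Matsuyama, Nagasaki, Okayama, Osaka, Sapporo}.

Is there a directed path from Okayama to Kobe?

Yes

Explore from Okayama.
Distance 1: reach Kobe, Nagasaki, Osaka, Sapporo.
Found Kobe.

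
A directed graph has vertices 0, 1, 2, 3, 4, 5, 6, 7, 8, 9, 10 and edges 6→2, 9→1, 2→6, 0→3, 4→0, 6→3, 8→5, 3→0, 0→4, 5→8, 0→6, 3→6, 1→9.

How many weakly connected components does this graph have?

From 0: component {0, 2, 3, 4, 6}.
From 1: component {1, 9}.
From 5: component {5, 8}.
From 7: component {7}.
From 10: component {10}.
That's 5 components.

5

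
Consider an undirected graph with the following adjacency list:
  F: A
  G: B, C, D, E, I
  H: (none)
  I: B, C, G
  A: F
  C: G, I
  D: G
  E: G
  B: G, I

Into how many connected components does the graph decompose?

3

From A: component {A, F}.
From B: component {B, C, D, E, G, I}.
From H: component {H}.
That's 3 components.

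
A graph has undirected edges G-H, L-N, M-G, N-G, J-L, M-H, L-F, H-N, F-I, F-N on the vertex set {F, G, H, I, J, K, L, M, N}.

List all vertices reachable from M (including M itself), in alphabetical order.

F, G, H, I, J, L, M, N

Start at M.
Its neighbours: G, H.
Then their neighbours: N.
Then next layer: F, L.
Then next layer: I, J.
Nothing further is reachable.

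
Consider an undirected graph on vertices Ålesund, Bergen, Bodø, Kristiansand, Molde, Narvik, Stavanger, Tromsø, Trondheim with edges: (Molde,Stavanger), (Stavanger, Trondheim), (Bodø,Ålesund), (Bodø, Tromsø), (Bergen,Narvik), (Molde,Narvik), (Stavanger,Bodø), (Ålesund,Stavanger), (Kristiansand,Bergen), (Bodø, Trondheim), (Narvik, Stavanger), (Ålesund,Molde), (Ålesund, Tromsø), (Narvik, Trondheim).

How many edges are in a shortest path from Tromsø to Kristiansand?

Distance 0: Tromsø.
Distance 1: Ålesund, Bodø.
Distance 2: Molde, Stavanger, Trondheim.
Distance 3: Narvik.
Distance 4: Bergen.
Distance 5: Kristiansand — contains Kristiansand.

5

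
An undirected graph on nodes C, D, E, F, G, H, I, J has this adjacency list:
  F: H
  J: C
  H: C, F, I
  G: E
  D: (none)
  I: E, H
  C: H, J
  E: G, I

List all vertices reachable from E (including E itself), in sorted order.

Start at E.
Its neighbours: G, I.
Then their neighbours: H.
Then next layer: C, F.
Then next layer: J.
Nothing further is reachable.

C, E, F, G, H, I, J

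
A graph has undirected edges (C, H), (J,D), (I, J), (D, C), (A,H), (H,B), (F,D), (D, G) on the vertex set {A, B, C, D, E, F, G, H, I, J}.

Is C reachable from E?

No

E has no edges, so nothing is reachable from it.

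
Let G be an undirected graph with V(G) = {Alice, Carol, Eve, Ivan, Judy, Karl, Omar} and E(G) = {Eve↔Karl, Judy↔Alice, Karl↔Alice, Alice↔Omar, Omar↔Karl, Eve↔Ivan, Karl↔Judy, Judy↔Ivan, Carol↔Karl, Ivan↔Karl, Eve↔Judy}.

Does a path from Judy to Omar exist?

Yes

Explore from Judy.
Distance 1: reach Alice, Eve, Ivan, Karl.
Distance 2: reach Carol, Omar.
Found Omar.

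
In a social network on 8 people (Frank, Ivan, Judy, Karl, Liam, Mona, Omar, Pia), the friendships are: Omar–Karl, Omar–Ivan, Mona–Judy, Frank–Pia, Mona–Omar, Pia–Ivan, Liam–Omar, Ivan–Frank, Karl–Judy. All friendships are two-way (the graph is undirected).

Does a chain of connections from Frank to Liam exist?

Explore from Frank.
Distance 1: reach Ivan, Pia.
Distance 2: reach Omar.
Distance 3: reach Karl, Liam, Mona.
Found Liam.

Yes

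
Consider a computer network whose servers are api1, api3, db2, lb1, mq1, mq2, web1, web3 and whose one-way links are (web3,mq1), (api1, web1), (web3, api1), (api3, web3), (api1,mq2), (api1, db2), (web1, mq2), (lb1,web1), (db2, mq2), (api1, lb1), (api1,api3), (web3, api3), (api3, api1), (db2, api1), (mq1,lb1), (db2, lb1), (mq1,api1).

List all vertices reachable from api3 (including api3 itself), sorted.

Start at api3.
Its neighbours: api1, web3.
Then their neighbours: db2, lb1, mq1, mq2, web1.
Every vertex is now reached.

api1, api3, db2, lb1, mq1, mq2, web1, web3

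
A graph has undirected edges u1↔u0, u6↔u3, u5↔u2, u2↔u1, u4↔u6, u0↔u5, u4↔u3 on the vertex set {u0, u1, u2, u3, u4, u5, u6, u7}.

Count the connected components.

From u0: component {u0, u1, u2, u5}.
From u3: component {u3, u4, u6}.
From u7: component {u7}.
That's 3 components.

3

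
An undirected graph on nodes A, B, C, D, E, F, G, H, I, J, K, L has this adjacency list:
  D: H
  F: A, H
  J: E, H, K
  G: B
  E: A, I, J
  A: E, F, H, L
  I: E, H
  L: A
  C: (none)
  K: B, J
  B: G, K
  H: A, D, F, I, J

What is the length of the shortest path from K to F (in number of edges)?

Distance 0: K.
Distance 1: B, J.
Distance 2: E, G, H.
Distance 3: A, D, F, I — contains F.

3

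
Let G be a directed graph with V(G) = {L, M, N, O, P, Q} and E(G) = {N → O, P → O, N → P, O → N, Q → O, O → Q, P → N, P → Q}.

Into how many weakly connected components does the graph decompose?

3

From L: component {L}.
From M: component {M}.
From N: component {N, O, P, Q}.
That's 3 components.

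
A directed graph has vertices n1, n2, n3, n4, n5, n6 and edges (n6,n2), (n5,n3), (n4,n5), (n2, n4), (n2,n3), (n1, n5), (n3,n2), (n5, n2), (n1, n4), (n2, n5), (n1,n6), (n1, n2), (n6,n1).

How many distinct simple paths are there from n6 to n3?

10

n6→n1→n2→n3
n6→n1→n2→n4→n5→n3
n6→n1→n2→n5→n3
n6→n1→n4→n5→n2→n3
n6→n1→n4→n5→n3
n6→n1→n5→n2→n3
n6→n1→n5→n3
n6→n2→n3
n6→n2→n4→n5→n3
n6→n2→n5→n3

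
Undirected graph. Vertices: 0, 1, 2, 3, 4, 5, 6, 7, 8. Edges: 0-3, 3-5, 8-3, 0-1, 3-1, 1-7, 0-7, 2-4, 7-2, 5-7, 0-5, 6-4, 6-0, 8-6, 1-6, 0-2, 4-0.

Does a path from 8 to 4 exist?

Explore from 8.
Distance 1: reach 3, 6.
Distance 2: reach 0, 1, 4, 5.
Found 4.

Yes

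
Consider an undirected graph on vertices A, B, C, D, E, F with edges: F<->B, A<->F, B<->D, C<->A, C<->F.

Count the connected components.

2

From A: component {A, B, C, D, F}.
From E: component {E}.
That's 2 components.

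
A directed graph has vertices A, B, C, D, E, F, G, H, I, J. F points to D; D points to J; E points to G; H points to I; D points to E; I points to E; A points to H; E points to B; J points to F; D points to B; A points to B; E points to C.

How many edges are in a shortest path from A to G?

Distance 0: A.
Distance 1: B, H.
Distance 2: I.
Distance 3: E.
Distance 4: C, G — contains G.

4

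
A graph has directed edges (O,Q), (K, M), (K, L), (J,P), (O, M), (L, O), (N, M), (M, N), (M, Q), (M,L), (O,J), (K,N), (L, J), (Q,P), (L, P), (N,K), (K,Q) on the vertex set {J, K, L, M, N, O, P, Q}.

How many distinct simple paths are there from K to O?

3

K→L→O
K→M→L→O
K→N→M→L→O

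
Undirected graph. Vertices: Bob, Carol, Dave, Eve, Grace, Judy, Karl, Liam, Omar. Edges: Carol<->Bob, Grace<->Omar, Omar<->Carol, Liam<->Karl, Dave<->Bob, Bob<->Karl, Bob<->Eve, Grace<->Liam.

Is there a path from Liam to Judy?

No

Explore from Liam.
Distance 1: reach Grace, Karl.
Distance 2: reach Bob, Omar.
Distance 3: reach Carol, Dave, Eve.
The search is exhausted without reaching Judy; it lies in a different component.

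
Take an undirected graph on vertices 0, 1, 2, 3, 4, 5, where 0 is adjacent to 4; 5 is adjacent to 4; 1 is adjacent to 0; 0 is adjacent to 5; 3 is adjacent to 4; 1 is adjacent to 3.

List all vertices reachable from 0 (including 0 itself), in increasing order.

Start at 0.
Its neighbours: 1, 4, 5.
Then their neighbours: 3.
Nothing further is reachable.

0, 1, 3, 4, 5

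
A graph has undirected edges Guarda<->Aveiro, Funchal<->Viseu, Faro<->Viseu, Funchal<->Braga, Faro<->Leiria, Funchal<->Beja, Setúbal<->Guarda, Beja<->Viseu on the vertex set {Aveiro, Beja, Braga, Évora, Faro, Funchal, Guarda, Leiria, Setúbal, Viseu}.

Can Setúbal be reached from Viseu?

Explore from Viseu.
Distance 1: reach Beja, Faro, Funchal.
Distance 2: reach Braga, Leiria.
The search is exhausted without reaching Setúbal; it lies in a different component.

No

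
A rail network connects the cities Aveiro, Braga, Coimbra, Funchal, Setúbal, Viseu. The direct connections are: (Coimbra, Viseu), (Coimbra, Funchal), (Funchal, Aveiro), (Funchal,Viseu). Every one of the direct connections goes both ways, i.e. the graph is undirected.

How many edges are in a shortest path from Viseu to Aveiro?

Distance 0: Viseu.
Distance 1: Coimbra, Funchal.
Distance 2: Aveiro — contains Aveiro.

2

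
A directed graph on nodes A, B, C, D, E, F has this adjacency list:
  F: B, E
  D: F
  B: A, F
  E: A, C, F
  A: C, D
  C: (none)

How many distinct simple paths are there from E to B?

2

E→A→D→F→B
E→F→B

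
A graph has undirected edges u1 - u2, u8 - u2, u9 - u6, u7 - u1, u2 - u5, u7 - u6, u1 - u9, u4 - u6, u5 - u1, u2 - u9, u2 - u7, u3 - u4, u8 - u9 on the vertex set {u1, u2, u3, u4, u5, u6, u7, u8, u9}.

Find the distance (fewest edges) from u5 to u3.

5

Distance 0: u5.
Distance 1: u1, u2.
Distance 2: u7, u8, u9.
Distance 3: u6.
Distance 4: u4.
Distance 5: u3 — contains u3.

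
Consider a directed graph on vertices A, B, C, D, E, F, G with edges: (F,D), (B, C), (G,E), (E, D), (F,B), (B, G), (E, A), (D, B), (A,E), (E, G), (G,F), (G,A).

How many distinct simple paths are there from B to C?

1

B→C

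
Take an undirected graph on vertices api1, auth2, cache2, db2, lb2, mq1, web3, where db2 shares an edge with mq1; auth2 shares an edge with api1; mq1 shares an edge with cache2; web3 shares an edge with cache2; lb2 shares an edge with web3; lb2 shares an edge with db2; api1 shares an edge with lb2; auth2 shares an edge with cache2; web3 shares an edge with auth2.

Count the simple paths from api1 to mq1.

7

api1–auth2–cache2–mq1
api1–auth2–cache2–web3–lb2–db2–mq1
api1–auth2–web3–cache2–mq1
api1–auth2–web3–lb2–db2–mq1
api1–lb2–db2–mq1
api1–lb2–web3–auth2–cache2–mq1
api1–lb2–web3–cache2–mq1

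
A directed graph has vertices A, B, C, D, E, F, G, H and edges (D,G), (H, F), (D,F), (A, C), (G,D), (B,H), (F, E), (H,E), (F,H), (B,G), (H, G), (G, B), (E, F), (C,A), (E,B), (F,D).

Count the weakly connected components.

2

From A: component {A, C}.
From B: component {B, D, E, F, G, H}.
That's 2 components.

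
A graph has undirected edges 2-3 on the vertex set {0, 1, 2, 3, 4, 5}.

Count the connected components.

From 0: component {0}.
From 1: component {1}.
From 2: component {2, 3}.
From 4: component {4}.
From 5: component {5}.
That's 5 components.

5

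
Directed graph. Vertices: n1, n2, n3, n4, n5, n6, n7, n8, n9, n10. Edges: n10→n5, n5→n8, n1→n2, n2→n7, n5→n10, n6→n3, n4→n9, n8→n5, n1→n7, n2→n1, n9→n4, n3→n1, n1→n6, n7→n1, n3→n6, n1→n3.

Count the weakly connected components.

3

From n1: component {n1, n2, n3, n6, n7}.
From n4: component {n4, n9}.
From n5: component {n5, n8, n10}.
That's 3 components.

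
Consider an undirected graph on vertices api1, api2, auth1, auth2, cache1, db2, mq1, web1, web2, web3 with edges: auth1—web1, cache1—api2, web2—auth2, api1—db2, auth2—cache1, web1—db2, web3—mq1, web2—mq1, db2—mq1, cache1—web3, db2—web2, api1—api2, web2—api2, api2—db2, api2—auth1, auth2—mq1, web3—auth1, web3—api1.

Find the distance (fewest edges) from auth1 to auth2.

3

Distance 0: auth1.
Distance 1: api2, web1, web3.
Distance 2: api1, cache1, db2, mq1, web2.
Distance 3: auth2 — contains auth2.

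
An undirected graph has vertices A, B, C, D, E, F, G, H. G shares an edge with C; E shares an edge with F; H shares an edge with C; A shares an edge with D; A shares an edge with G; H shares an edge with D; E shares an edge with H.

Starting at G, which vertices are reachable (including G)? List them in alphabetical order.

A, C, D, E, F, G, H

Start at G.
Its neighbours: A, C.
Then their neighbours: D, H.
Then next layer: E.
Then next layer: F.
Nothing further is reachable.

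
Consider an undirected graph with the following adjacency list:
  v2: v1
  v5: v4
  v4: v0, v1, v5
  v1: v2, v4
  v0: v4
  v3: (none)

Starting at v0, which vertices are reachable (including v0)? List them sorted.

v0, v1, v2, v4, v5

Start at v0.
Its neighbours: v4.
Then their neighbours: v1, v5.
Then next layer: v2.
Nothing further is reachable.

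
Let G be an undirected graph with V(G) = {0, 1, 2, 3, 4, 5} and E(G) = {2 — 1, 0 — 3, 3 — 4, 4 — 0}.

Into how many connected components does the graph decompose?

From 0: component {0, 3, 4}.
From 1: component {1, 2}.
From 5: component {5}.
That's 3 components.

3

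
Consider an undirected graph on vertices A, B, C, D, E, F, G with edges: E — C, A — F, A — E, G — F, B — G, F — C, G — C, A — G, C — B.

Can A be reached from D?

D has no edges, so nothing is reachable from it.

No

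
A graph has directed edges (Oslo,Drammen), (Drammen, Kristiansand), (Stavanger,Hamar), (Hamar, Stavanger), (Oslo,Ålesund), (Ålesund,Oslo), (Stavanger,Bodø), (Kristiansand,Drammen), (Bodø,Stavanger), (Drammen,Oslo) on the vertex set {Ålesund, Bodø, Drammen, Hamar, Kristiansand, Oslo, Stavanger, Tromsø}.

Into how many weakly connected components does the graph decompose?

From Ålesund: component {Ålesund, Drammen, Kristiansand, Oslo}.
From Bodø: component {Bodø, Hamar, Stavanger}.
From Tromsø: component {Tromsø}.
That's 3 components.

3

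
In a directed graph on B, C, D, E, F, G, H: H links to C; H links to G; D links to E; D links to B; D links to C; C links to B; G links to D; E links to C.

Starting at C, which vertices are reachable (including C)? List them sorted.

Start at C.
Its neighbours: B.
Nothing further is reachable.

B, C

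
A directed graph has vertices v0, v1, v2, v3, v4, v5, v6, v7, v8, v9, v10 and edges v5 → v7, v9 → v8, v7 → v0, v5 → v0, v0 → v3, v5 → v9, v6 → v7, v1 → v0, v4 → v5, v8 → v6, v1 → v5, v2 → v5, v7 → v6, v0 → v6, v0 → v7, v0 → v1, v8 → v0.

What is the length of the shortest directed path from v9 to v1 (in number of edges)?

3

Distance 0: v9.
Distance 1: v8.
Distance 2: v0, v6.
Distance 3: v1, v3, v7 — contains v1.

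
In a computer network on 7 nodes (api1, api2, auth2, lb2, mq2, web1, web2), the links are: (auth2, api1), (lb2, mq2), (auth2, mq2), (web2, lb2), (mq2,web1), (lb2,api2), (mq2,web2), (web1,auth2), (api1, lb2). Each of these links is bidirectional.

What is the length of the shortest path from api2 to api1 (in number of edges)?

2

Distance 0: api2.
Distance 1: lb2.
Distance 2: api1, mq2, web2 — contains api1.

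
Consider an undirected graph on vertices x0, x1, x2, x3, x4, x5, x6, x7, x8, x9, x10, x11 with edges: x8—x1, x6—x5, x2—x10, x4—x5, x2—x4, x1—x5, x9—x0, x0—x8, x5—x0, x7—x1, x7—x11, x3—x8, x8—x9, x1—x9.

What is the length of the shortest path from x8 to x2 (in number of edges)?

Distance 0: x8.
Distance 1: x0, x1, x3, x9.
Distance 2: x5, x7.
Distance 3: x4, x6, x11.
Distance 4: x2 — contains x2.

4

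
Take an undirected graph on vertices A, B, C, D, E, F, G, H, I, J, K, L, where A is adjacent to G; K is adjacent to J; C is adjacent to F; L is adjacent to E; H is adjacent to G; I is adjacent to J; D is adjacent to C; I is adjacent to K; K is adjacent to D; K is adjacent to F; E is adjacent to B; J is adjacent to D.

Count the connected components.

From A: component {A, G, H}.
From B: component {B, E, L}.
From C: component {C, D, F, I, J, K}.
That's 3 components.

3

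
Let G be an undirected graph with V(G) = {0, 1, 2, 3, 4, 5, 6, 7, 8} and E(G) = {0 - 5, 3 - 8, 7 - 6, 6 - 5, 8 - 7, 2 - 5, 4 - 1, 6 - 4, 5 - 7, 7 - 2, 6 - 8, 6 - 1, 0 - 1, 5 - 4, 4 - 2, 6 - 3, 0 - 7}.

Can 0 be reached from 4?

Yes

Explore from 4.
Distance 1: reach 1, 2, 5, 6.
Distance 2: reach 0, 3, 7, 8.
Found 0.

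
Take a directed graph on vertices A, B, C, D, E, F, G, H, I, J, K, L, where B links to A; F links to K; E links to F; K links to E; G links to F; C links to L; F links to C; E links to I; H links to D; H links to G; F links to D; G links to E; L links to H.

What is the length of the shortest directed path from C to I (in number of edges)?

5

Distance 0: C.
Distance 1: L.
Distance 2: H.
Distance 3: D, G.
Distance 4: E, F.
Distance 5: I, K — contains I.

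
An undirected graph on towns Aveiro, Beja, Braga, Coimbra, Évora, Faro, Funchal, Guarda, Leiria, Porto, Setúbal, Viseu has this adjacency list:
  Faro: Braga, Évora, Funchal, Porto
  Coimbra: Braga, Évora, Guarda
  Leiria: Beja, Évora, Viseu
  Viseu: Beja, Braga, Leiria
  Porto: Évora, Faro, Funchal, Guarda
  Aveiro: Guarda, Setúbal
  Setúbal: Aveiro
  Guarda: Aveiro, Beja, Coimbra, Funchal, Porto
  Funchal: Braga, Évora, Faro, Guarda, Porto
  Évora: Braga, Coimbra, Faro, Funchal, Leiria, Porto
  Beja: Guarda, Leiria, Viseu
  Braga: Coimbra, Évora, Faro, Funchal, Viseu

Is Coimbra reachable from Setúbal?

Yes

Explore from Setúbal.
Distance 1: reach Aveiro.
Distance 2: reach Guarda.
Distance 3: reach Beja, Coimbra, Funchal, Porto.
Found Coimbra.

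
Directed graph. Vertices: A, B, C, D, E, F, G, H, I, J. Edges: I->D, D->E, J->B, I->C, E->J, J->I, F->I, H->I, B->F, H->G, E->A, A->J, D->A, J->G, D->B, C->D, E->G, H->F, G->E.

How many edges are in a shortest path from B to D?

3

Distance 0: B.
Distance 1: F.
Distance 2: I.
Distance 3: C, D — contains D.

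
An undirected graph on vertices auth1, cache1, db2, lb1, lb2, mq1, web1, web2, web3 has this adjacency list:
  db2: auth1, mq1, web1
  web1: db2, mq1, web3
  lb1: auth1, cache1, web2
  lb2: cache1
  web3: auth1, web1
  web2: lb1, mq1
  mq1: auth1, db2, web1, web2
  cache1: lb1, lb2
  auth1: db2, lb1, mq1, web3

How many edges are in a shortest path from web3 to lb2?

4

Distance 0: web3.
Distance 1: auth1, web1.
Distance 2: db2, lb1, mq1.
Distance 3: cache1, web2.
Distance 4: lb2 — contains lb2.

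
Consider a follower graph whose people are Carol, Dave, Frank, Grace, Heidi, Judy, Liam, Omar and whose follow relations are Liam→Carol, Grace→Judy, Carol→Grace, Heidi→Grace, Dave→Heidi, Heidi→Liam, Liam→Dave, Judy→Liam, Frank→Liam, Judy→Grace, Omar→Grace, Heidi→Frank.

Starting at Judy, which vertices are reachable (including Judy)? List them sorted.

Carol, Dave, Frank, Grace, Heidi, Judy, Liam

Start at Judy.
Its neighbours: Grace, Liam.
Then their neighbours: Carol, Dave.
Then next layer: Heidi.
Then next layer: Frank.
Nothing further is reachable.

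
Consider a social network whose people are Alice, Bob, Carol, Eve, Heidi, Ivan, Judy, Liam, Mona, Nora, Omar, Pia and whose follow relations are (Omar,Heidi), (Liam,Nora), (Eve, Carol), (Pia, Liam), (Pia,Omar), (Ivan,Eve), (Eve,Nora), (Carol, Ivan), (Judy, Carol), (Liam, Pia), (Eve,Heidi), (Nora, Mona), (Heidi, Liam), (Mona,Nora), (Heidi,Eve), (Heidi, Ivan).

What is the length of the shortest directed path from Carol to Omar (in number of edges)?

Distance 0: Carol.
Distance 1: Ivan.
Distance 2: Eve.
Distance 3: Heidi, Nora.
Distance 4: Liam, Mona.
Distance 5: Pia.
Distance 6: Omar — contains Omar.

6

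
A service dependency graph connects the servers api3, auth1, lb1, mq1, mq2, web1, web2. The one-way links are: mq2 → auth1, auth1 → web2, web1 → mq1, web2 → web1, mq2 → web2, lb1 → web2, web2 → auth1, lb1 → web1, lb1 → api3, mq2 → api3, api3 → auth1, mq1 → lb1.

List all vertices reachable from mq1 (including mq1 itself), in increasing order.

Start at mq1.
Its neighbours: lb1.
Then their neighbours: api3, web1, web2.
Then next layer: auth1.
Nothing further is reachable.

api3, auth1, lb1, mq1, web1, web2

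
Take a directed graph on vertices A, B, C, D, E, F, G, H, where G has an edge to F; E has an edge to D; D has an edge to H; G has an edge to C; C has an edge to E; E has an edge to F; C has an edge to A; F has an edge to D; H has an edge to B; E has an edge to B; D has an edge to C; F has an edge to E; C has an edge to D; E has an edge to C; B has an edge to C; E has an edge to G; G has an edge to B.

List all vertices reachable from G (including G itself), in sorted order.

A, B, C, D, E, F, G, H

Start at G.
Its neighbours: B, C, F.
Then their neighbours: A, D, E.
Then next layer: H.
Every vertex is now reached.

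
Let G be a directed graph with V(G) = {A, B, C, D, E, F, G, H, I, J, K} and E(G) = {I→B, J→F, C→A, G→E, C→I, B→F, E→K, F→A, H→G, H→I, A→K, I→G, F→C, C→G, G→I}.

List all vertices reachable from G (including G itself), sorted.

A, B, C, E, F, G, I, K

Start at G.
Its neighbours: E, I.
Then their neighbours: B, K.
Then next layer: F.
Then next layer: A, C.
Nothing further is reachable.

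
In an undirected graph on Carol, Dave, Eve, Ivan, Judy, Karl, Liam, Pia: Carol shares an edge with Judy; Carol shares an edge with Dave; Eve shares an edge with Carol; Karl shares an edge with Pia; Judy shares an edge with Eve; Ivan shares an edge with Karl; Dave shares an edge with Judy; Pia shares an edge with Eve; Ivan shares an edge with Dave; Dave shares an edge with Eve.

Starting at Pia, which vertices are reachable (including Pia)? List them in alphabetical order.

Carol, Dave, Eve, Ivan, Judy, Karl, Pia

Start at Pia.
Its neighbours: Eve, Karl.
Then their neighbours: Carol, Dave, Ivan, Judy.
Nothing further is reachable.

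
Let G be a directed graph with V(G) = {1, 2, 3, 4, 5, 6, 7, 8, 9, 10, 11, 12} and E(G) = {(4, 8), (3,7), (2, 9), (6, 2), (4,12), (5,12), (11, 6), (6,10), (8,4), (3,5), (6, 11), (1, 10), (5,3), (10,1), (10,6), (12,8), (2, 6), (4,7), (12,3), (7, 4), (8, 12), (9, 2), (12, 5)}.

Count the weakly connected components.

2

From 1: component {1, 2, 6, 9, 10, 11}.
From 3: component {3, 4, 5, 7, 8, 12}.
That's 2 components.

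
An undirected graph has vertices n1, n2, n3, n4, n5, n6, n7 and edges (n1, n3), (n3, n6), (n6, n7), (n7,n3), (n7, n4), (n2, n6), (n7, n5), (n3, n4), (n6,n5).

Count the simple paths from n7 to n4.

n7–n3–n4
n7–n4
n7–n5–n6–n3–n4
n7–n6–n3–n4

4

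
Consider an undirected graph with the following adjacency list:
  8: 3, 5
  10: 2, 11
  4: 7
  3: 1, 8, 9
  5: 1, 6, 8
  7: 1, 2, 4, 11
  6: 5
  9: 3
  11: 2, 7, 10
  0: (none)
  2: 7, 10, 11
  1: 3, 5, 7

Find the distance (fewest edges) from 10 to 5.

4

Distance 0: 10.
Distance 1: 2, 11.
Distance 2: 7.
Distance 3: 1, 4.
Distance 4: 3, 5 — contains 5.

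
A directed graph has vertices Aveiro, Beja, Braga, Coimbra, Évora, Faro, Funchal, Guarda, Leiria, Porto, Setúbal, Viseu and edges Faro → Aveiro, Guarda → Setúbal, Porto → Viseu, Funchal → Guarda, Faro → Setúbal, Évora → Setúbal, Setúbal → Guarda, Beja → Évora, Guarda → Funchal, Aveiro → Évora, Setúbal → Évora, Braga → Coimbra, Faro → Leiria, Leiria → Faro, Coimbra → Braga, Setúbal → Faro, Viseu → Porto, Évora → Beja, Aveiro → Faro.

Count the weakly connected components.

3

From Aveiro: component {Aveiro, Beja, Évora, Faro, Funchal, Guarda, Leiria, Setúbal}.
From Braga: component {Braga, Coimbra}.
From Porto: component {Porto, Viseu}.
That's 3 components.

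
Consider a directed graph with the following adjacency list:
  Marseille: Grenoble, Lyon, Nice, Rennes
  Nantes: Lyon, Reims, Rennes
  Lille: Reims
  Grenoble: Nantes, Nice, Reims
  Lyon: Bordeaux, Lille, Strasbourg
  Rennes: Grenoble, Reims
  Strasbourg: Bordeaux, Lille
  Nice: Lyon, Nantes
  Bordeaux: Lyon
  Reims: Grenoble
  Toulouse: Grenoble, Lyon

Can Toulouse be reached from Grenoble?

Explore from Grenoble.
Distance 1: reach Nantes, Nice, Reims.
Distance 2: reach Lyon, Rennes.
Distance 3: reach Bordeaux, Lille, Strasbourg.
The search from Grenoble is exhausted; no directed path reaches Toulouse.

No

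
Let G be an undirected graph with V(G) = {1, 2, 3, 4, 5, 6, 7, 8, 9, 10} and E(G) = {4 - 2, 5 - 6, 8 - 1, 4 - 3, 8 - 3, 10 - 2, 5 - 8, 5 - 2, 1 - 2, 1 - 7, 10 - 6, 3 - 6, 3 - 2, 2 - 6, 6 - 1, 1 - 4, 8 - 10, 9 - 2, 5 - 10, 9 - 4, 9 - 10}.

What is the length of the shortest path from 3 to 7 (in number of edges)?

Distance 0: 3.
Distance 1: 2, 4, 6, 8.
Distance 2: 1, 5, 9, 10.
Distance 3: 7 — contains 7.

3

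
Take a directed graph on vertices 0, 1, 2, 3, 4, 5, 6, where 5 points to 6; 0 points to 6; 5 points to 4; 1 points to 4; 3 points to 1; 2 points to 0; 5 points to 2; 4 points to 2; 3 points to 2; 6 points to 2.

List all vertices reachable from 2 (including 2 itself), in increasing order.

0, 2, 6

Start at 2.
Its neighbours: 0.
Then their neighbours: 6.
Nothing further is reachable.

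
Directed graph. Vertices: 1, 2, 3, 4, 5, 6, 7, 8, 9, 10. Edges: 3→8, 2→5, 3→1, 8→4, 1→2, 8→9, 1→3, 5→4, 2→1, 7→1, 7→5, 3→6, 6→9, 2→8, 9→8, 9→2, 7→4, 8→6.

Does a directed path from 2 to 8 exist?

Yes

Explore from 2.
Distance 1: reach 1, 5, 8.
Found 8.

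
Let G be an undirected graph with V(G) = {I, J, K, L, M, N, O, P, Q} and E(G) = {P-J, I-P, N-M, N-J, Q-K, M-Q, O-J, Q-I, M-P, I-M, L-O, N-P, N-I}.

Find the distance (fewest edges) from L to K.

Distance 0: L.
Distance 1: O.
Distance 2: J.
Distance 3: N, P.
Distance 4: I, M.
Distance 5: Q.
Distance 6: K — contains K.

6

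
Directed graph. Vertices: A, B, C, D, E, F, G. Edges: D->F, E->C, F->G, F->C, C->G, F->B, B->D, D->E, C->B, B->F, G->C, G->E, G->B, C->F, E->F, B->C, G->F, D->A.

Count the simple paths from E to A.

10

E→C→B→D→A
E→C→F→B→D→A
E→C→F→G→B→D→A
E→C→G→B→D→A
E→C→G→F→B→D→A
E→F→B→D→A
E→F→C→B→D→A
E→F→C→G→B→D→A
E→F→G→B→D→A
E→F→G→C→B→D→A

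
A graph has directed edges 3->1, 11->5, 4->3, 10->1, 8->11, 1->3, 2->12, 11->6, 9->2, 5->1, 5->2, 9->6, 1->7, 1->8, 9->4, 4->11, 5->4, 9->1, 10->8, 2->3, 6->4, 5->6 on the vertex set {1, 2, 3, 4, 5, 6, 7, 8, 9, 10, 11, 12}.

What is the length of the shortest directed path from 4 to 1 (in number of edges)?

2

Distance 0: 4.
Distance 1: 3, 11.
Distance 2: 1, 5, 6 — contains 1.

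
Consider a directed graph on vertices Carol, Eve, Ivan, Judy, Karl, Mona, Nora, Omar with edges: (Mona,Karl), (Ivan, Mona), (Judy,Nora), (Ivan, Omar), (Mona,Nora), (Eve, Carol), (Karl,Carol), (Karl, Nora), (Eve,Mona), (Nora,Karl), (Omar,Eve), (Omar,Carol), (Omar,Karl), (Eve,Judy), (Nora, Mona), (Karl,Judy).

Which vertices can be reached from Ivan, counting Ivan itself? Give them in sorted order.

Start at Ivan.
Its neighbours: Mona, Omar.
Then their neighbours: Carol, Eve, Karl, Nora.
Then next layer: Judy.
Every vertex is now reached.

Carol, Eve, Ivan, Judy, Karl, Mona, Nora, Omar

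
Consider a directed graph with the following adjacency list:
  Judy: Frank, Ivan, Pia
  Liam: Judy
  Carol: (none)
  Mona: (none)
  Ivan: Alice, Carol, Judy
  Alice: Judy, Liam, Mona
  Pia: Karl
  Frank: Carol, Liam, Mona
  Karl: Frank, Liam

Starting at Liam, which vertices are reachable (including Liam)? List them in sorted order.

Alice, Carol, Frank, Ivan, Judy, Karl, Liam, Mona, Pia

Start at Liam.
Its neighbours: Judy.
Then their neighbours: Frank, Ivan, Pia.
Then next layer: Alice, Carol, Karl, Mona.
Every vertex is now reached.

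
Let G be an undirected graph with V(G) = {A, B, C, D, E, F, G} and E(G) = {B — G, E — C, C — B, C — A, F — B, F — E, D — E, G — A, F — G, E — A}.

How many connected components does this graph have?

From A: component {A, B, C, D, E, F, G}.
That's 1 component.

1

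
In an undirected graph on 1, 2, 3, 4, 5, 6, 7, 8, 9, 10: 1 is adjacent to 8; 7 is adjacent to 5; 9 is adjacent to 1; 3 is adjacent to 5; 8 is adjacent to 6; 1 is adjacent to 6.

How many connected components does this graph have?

5

From 1: component {1, 6, 8, 9}.
From 2: component {2}.
From 3: component {3, 5, 7}.
From 4: component {4}.
From 10: component {10}.
That's 5 components.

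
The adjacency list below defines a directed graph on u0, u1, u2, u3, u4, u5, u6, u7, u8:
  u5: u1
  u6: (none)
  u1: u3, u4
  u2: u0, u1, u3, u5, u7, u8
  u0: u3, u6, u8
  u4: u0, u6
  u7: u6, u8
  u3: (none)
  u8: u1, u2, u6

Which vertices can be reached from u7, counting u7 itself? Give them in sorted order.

Start at u7.
Its neighbours: u6, u8.
Then their neighbours: u1, u2.
Then next layer: u0, u3, u4, u5.
Every vertex is now reached.

u0, u1, u2, u3, u4, u5, u6, u7, u8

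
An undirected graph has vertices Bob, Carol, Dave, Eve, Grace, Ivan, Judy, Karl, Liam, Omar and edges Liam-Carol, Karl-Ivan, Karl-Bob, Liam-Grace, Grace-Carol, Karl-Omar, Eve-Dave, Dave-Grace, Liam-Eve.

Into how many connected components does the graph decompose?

From Bob: component {Bob, Ivan, Karl, Omar}.
From Carol: component {Carol, Dave, Eve, Grace, Liam}.
From Judy: component {Judy}.
That's 3 components.

3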